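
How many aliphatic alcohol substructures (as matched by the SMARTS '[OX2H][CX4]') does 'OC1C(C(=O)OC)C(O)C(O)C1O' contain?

[OX2H][CX4] is the SMARTS for an aliphatic alcohol: a hydroxyl oxygen bound to an sp3 (X4) carbon.
The molecule carries 4 separate instances of a hydroxyl group (-OH) meeting every constraint; each maps to a distinct set of atoms, giving 4 matches.

4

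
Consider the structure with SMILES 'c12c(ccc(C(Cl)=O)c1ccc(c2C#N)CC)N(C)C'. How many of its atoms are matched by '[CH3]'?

3

The query [CH3] means: aliphatic carbon with exactly three hydrogens.
Check the 20 heavy atoms by environment: 6× c (aromatic, H0) → no; 4× c (aromatic, H1) → no; 2× C (H0) → no; 1× O (H0) → no; 1× Cl (H0) → no; 2× N (H0) → no; 1× C (H2) → no; 3× C (H3) → match.
That gives 3 matching atoms.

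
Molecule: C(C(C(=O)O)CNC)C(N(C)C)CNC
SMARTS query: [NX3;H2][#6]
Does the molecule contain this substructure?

The pattern [NX3;H2][#6] describes a trivalent nitrogen with two H attached to carbon — a primary amine.
The closest candidate here is an N-methylamino group (-NHCH3), but the nitrogen bears two carbons and only one H (H1), not H2. No other fragment satisfies the full query, so there is no match.

No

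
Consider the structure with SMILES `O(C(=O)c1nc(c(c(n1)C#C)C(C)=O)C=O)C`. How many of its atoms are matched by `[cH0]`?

Check the 17 heavy atoms by environment: 2× n (aromatic, H0) → no; 4× c (aromatic, H0) → match; 3× C (H0) → no; 4× O (H0) → no; 2× C (H3) → no; 2× C (H1) → no.
That gives 4 matching atoms.

4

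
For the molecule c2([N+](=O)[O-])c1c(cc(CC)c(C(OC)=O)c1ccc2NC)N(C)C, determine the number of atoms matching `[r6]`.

10

The query [r6] means: r6 matches atoms in a six-membered ring.
Check the 24 heavy atoms by environment: 10× c (aromatic, in 6-ring) → match; 7× C (acyclic) → no; 3× O (acyclic) → no; 2× N (acyclic) → no; 1× N (charge +1, acyclic) → no; 1× O (charge -1, acyclic) → no.
That gives 10 matching atoms.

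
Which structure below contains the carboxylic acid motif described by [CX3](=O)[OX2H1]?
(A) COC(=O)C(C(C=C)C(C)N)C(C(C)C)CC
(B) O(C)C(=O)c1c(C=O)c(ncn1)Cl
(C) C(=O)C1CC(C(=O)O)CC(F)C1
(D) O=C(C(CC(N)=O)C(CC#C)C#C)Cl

[CX3](=O)[OX2H1] describes an sp2 carbon double-bonded to O and single-bonded to an -OH oxygen (a carboxylic acid).
(A) has a methyl-ester group (-C(=O)OCH3) but the singly-bonded O has no H (OX2H0, not OX2H1).
(B) has an aldehyde (-CHO) but there is no singly-bonded oxygen on the carbonyl carbon.
(C) contains a carboxylic acid group (-C(=O)OH), which satisfies every atom and bond constraint.
(D) has an acyl chloride (-C(=O)Cl) but the carbonyl is bonded to Cl, not to an -OH oxygen.
So the answer is (C).

C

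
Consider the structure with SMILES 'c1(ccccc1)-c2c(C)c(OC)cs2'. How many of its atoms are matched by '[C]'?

2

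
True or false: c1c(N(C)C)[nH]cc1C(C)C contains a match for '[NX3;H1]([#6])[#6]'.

The pattern [NX3;H1]([#6])[#6] describes a trivalent nitrogen with one H, bonded to two carbons — a secondary amine.
The closest candidate here is a dimethylamino group (-N(CH3)2), but the nitrogen has H0, not H1. No other fragment satisfies the full query, so there is no match.

False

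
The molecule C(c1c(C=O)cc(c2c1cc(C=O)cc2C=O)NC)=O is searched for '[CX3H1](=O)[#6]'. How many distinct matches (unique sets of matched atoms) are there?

4

[CX3H1](=O)[#6] is the SMARTS for an aldehyde: an sp2 carbon with one H, double-bonded to O and single-bonded to carbon.
The molecule carries 4 separate instances of an aldehyde (-CHO) meeting every constraint; each maps to a distinct set of atoms, giving 4 matches.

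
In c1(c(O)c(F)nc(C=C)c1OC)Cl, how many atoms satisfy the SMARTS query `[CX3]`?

2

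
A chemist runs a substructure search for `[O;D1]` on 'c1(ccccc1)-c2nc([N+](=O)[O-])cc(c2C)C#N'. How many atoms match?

2

The query [O;D1] means: aliphatic oxygen bonded to exactly one heavy atom.
Check the 18 heavy atoms by environment: 1× n (aromatic, D2) → no; 5× c (aromatic, D3) → no; 6× c (aromatic, D2) → no; 1× C (D1) → no; 1× N (charge +1, D3) → no; 1× O (charge -1, D1) → match; 1× O (D1) → match; 1× C (D2) → no; 1× N (D1) → no.
Summing the matching environments: 1 + 1 = 2 matching atoms.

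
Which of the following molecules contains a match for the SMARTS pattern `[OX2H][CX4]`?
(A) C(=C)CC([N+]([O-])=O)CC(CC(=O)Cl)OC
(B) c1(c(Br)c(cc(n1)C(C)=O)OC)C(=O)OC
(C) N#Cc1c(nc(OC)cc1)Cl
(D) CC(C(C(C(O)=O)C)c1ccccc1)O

[OX2H][CX4] describes a hydroxyl oxygen bound to an sp3 (X4) carbon (an aliphatic alcohol).
(A) has a methoxy ether (-OCH3) but the oxygen has H0 (ether), not H1.
(B) has a methoxy ether (-OCH3) but the oxygen has H0 (ether), not H1.
(C) has a methoxy ether (-OCH3) but the oxygen has H0 (ether), not H1.
(D) contains a hydroxyl group (-OH), which satisfies every atom and bond constraint.
So the answer is (D).

D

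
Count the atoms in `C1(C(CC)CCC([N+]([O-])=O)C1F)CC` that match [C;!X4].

0

The query [C;!X4] means: aliphatic carbon that does not have four total connections.
Check the 14 heavy atoms by environment: 10× C (X4) → no; 1× N (charge +1, X3) → no; 1× O (charge -1, X1) → no; 1× O (X1) → no; 1× F (X1) → no.
No environment satisfies the query, so 0 matching atoms.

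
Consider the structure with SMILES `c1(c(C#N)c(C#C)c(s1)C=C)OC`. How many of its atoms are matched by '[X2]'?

5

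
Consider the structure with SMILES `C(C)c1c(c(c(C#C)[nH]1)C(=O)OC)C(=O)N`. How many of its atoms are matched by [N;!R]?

The query [N;!R] means: aliphatic nitrogen not in a ring.
Check the 16 heavy atoms by environment: 1× n (aromatic, in 5-ring) → no; 4× c (aromatic, in 5-ring) → no; 7× C (acyclic) → no; 3× O (acyclic) → no; 1× N (acyclic) → match.
That gives 1 matching atom.

1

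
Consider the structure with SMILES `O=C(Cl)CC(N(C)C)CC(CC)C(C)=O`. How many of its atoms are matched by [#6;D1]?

4

The query [#6;D1] means: carbon bonded to exactly one heavy atom.
Check the 15 heavy atoms by environment: 3× C (D2) → no; 4× C (D3) → no; 4× C (D1) → match; 2× O (D1) → no; 1× Cl (D1) → no; 1× N (D3) → no.
That gives 4 matching atoms.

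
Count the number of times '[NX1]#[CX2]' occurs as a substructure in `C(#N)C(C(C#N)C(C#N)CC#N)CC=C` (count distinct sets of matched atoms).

[NX1]#[CX2] is the SMARTS for a nitrile: a nitrogen triple-bonded to a two-connected carbon.
The molecule carries 4 separate instances of a nitrile (-C#N) meeting every constraint; each maps to a distinct set of atoms, giving 4 matches.

4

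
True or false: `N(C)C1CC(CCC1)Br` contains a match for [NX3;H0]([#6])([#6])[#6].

The pattern [NX3;H0]([#6])([#6])[#6] describes a trivalent nitrogen with no H, bonded to three carbons — a tertiary amine.
The closest candidate here is an N-methylamino group (-NHCH3), but the nitrogen still has one H (H1), not H0. No other fragment satisfies the full query, so there is no match.

False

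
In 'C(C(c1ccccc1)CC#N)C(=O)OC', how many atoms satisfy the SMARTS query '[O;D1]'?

1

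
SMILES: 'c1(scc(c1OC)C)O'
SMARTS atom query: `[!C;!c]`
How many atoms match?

Check the 9 heavy atoms by environment: 1× s (aromatic) → match; 4× c (aromatic) → no; 2× O → match; 2× C → no.
Summing the matching environments: 1 + 2 = 3 matching atoms.

3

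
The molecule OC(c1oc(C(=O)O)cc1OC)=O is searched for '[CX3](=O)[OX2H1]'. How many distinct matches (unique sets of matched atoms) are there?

2

[CX3](=O)[OX2H1] is the SMARTS for a carboxylic acid: an sp2 carbon double-bonded to O and single-bonded to an -OH oxygen.
The molecule carries 2 separate instances of a carboxylic acid group (-C(=O)OH) meeting every constraint; each maps to a distinct set of atoms, giving 2 matches.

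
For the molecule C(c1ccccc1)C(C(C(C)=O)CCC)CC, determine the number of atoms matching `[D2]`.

The query [D2] means: atom with exactly two heavy-atom neighbours.
Check the 17 heavy atoms by environment: 4× C (D2) → match; 3× C (D3) → no; 3× C (D1) → no; 1× c (aromatic, D3) → no; 5× c (aromatic, D2) → match; 1× O (D1) → no.
Summing the matching environments: 4 + 5 = 9 matching atoms.

9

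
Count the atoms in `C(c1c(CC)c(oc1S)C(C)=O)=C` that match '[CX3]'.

3

Check the 13 heavy atoms by environment: 1× o (aromatic, X2) → no; 4× c (aromatic, X3) → no; 3× C (X3) → match; 1× O (X1) → no; 3× C (X4) → no; 1× S (X2) → no.
That gives 3 matching atoms.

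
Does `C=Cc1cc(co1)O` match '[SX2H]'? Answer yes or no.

No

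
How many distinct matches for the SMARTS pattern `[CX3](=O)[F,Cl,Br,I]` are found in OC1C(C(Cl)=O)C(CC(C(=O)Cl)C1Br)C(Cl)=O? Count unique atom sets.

[CX3](=O)[F,Cl,Br,I] is the SMARTS for an acyl halide: a carbonyl carbon bonded to a halogen.
The molecule carries 3 separate instances of an acyl chloride (-C(=O)Cl) meeting every constraint; each maps to a distinct set of atoms, giving 3 matches.

3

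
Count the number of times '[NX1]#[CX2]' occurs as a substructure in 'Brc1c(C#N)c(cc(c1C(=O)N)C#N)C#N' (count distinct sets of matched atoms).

3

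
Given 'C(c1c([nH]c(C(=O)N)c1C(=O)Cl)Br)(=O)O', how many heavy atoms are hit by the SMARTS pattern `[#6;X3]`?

7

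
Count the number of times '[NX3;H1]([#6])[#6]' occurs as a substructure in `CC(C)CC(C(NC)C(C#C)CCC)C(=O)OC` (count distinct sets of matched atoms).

[NX3;H1]([#6])[#6] is the SMARTS for a secondary amine: a trivalent nitrogen with one H, bonded to two carbons.
Exactly one fragment in the molecule meets all constraints, giving 1 match.

1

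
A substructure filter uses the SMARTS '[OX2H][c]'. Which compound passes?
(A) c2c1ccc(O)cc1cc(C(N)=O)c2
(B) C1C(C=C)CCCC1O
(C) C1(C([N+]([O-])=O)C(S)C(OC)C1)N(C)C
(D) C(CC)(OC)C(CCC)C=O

[OX2H][c] describes a hydroxyl oxygen attached to an aromatic carbon (a phenol).
(A) contains a hydroxyl group (-OH), which satisfies every atom and bond constraint.
(B) has a hydroxyl group (-OH) but the -OH is on an aliphatic carbon, not an aromatic c.
(C) has a methoxy ether (-OCH3) but the oxygen has H0, not H1.
(D) has a methoxy ether (-OCH3) but the oxygen has H0, not H1.
So the answer is (A).

A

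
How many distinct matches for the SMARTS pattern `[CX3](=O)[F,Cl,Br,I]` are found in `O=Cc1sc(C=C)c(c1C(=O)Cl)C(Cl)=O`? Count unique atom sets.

2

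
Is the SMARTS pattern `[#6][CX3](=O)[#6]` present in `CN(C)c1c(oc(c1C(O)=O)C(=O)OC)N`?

The pattern [#6][CX3](=O)[#6] describes a carbonyl carbon (no H) flanked by two carbons — a ketone.
The closest candidate here is a methyl-ester group (-C(=O)OCH3), but one neighbour of the carbonyl carbon is O, not C. No other fragment satisfies the full query, so there is no match.

No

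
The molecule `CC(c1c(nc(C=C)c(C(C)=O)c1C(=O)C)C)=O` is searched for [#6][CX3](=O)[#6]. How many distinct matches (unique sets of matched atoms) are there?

3

[#6][CX3](=O)[#6] is the SMARTS for a ketone: a carbonyl carbon (no H) flanked by two carbons.
The molecule carries 3 separate instances of an acetyl/ketone group (-C(=O)CH3) meeting every constraint; each maps to a distinct set of atoms, giving 3 matches.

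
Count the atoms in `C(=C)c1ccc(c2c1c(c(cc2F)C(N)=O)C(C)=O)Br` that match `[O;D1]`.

The query [O;D1] means: aliphatic oxygen bonded to exactly one heavy atom.
Check the 20 heavy atoms by environment: 7× c (aromatic, D3) → no; 3× c (aromatic, D2) → no; 1× C (D2) → no; 2× C (D1) → no; 2× C (D3) → no; 2× O (D1) → match; 1× N (D1) → no; 1× Br (D1) → no; 1× F (D1) → no.
That gives 2 matching atoms.

2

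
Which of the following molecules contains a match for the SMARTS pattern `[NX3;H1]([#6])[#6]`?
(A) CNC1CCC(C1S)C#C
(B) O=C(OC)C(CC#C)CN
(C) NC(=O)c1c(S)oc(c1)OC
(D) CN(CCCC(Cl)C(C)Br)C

A

[NX3;H1]([#6])[#6] describes a trivalent nitrogen with one H, bonded to two carbons (a secondary amine).
(A) contains an N-methylamino group (-NHCH3), which satisfies every atom and bond constraint.
(B) has a primary amino group (-NH2) but the nitrogen has H2 and only one carbon neighbour.
(C) has a primary amide (-C(=O)NH2) but the -C(=O)NH2 nitrogen has H2, not H1.
(D) has a dimethylamino group (-N(CH3)2) but the nitrogen has H0, not H1.
So the answer is (A).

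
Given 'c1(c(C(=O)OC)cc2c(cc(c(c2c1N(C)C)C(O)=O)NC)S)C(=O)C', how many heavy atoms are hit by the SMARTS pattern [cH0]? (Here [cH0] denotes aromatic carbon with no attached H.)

8

The query [cH0] means: aromatic carbon with no attached hydrogen (substituted or ring-fusion).
Check the 26 heavy atoms by environment: 8× c (aromatic, H0) → match; 2× c (aromatic, H1) → no; 1× N (H0) → no; 5× C (H3) → no; 1× S (H1) → no; 3× C (H0) → no; 4× O (H0) → no; 1× N (H1) → no; 1× O (H1) → no.
That gives 8 matching atoms.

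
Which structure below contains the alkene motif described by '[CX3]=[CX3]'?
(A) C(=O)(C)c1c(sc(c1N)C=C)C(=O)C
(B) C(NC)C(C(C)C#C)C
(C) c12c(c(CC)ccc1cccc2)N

[CX3]=[CX3] describes a non-aromatic C=C double bond between two sp2 carbons (an alkene).
(A) contains a vinyl group (-CH=CH2), which satisfies every atom and bond constraint.
(B) has an ethynyl group (-C#CH) but the C-C bond is a triple bond, not a double bond.
(C) has an ethyl group (-CH2CH3) but its C-C bond is a single bond between CX4 carbons, not CX3=CX3.
So the answer is (A).

A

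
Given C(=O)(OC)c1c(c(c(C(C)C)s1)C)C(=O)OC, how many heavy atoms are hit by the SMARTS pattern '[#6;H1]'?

The query [#6;H1] means: any carbon bearing exactly one hydrogen.
Check the 17 heavy atoms by environment: 1× s (aromatic, H0) → no; 4× c (aromatic, H0) → no; 2× C (H0) → no; 4× O (H0) → no; 5× C (H3) → no; 1× C (H1) → match.
That gives 1 matching atom.

1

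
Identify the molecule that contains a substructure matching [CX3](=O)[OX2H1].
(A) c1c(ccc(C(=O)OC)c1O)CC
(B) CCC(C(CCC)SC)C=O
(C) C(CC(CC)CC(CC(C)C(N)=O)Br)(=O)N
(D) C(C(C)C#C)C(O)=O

[CX3](=O)[OX2H1] describes an sp2 carbon double-bonded to O and single-bonded to an -OH oxygen (a carboxylic acid).
(A) has a methyl-ester group (-C(=O)OCH3) but the singly-bonded O has no H (OX2H0, not OX2H1).
(B) has an aldehyde (-CHO) but there is no singly-bonded oxygen on the carbonyl carbon.
(C) has a primary amide (-C(=O)NH2) but the carbonyl is bonded to N, not to an -OH oxygen.
(D) contains a carboxylic acid group (-C(=O)OH), which satisfies every atom and bond constraint.
So the answer is (D).

D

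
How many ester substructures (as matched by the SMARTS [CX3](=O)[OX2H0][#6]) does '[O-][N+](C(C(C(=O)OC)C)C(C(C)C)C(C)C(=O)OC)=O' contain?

2

[CX3](=O)[OX2H0][#6] is the SMARTS for an ester: a carbonyl carbon bonded to an oxygen that is itself bonded to carbon (no H on that O).
The molecule carries 2 separate instances of a methyl-ester group (-C(=O)OCH3) meeting every constraint; each maps to a distinct set of atoms, giving 2 matches.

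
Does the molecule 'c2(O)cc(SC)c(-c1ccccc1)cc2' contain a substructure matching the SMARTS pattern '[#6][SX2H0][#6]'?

Yes

The pattern [#6][SX2H0][#6] describes an aliphatic sulfur bridging two carbons with no H on the sulfur — a thioether.
The molecule carries a methylthio ether (-SCH3), whose atoms satisfy every constraint of the query, so the pattern matches.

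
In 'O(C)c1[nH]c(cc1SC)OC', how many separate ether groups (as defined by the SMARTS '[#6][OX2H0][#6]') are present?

2

[#6][OX2H0][#6] is the SMARTS for an ether: an aliphatic oxygen bridging two carbons with no H on the oxygen.
The molecule carries 2 separate instances of a methoxy ether (-OCH3) meeting every constraint; each maps to a distinct set of atoms, giving 2 matches.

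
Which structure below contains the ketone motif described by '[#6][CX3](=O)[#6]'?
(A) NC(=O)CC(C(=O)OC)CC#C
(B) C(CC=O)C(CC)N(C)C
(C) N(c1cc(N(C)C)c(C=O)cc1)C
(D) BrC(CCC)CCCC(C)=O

D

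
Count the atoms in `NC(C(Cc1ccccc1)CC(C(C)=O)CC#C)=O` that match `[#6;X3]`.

8

The query [#6;X3] means: any carbon (aromatic or not) with three total connections.
Check the 19 heavy atoms by environment: 6× C (X4) → no; 2× C (X3) → match; 2× O (X1) → no; 1× N (X3) → no; 6× c (aromatic, X3) → match; 2× C (X2) → no.
Summing the matching environments: 2 + 6 = 8 matching atoms.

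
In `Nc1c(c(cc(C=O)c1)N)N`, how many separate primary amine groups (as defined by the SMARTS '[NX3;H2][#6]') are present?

3

[NX3;H2][#6] is the SMARTS for a primary amine: a trivalent nitrogen with two H attached to carbon.
The molecule carries 3 separate instances of a primary amino group (-NH2) meeting every constraint; each maps to a distinct set of atoms, giving 3 matches.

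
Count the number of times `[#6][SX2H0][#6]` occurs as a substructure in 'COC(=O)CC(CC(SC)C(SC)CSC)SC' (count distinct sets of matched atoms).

[#6][SX2H0][#6] is the SMARTS for a thioether: an aliphatic sulfur bridging two carbons with no H on the sulfur.
The molecule carries 4 separate instances of a methylthio ether (-SCH3) meeting every constraint; each maps to a distinct set of atoms, giving 4 matches.

4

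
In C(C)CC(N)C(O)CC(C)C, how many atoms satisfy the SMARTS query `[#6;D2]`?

3

The query [#6;D2] means: any carbon bonded to exactly two heavy atoms.
Check the 11 heavy atoms by environment: 3× C (D1) → no; 3× C (D2) → match; 3× C (D3) → no; 1× N (D1) → no; 1× O (D1) → no.
That gives 3 matching atoms.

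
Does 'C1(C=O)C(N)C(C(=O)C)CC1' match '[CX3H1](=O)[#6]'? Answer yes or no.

The pattern [CX3H1](=O)[#6] describes an sp2 carbon with one H, double-bonded to O and single-bonded to carbon — an aldehyde.
The molecule carries an aldehyde (-CHO), whose atoms satisfy every constraint of the query, so the pattern matches.

Yes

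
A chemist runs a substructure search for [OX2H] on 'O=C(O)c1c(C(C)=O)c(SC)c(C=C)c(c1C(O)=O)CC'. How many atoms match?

The query [OX2H] means: aliphatic oxygen with two connections, one of which is H — an -OH oxygen.
Check the 21 heavy atoms by environment: 6× c (aromatic, H0, X3) → no; 1× C (H1, X3) → no; 1× C (H2, X3) → no; 1× S (H0, X2) → no; 3× C (H3, X4) → no; 3× C (H0, X3) → no; 3× O (H0, X1) → no; 2× O (H1, X2) → match; 1× C (H2, X4) → no.
That gives 2 matching atoms.

2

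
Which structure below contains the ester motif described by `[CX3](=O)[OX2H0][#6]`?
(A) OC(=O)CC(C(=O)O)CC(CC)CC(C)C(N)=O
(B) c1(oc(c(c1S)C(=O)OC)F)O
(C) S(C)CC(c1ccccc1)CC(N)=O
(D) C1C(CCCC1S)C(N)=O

B

[CX3](=O)[OX2H0][#6] describes a carbonyl carbon bonded to an oxygen that is itself bonded to carbon (no H on that O) (an ester).
(A) has a carboxylic acid group (-C(=O)OH) but the singly-bonded O carries H (OX2H1, not H0).
(B) contains a methyl-ester group (-C(=O)OCH3), which satisfies every atom and bond constraint.
(C) has a primary amide (-C(=O)NH2) but the carbonyl is bonded to N, not to an O-C linkage.
(D) has a primary amide (-C(=O)NH2) but the carbonyl is bonded to N, not to an O-C linkage.
So the answer is (B).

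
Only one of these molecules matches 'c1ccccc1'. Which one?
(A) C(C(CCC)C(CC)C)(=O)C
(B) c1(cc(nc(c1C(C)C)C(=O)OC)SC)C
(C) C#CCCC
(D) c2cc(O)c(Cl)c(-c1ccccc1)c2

c1ccccc1 describes six aromatic carbons in a ring (a benzene ring).
(A) has a methyl group (-CH3) but no six-membered all-carbon aromatic ring is present.
(B) has a methyl group (-CH3) but no six-membered all-carbon aromatic ring is present.
(C) has a methyl group (-CH3) but no six-membered all-carbon aromatic ring is present.
(D) contains a phenyl ring, which satisfies every atom and bond constraint.
So the answer is (D).

D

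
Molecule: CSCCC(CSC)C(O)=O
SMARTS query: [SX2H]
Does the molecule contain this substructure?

The pattern [SX2H] describes an aliphatic sulfur with two connections, one being H — a thiol.
The closest candidate here is a methylthio ether (-SCH3), but the sulfur has H0 (bonded to two carbons), not H1. No other fragment satisfies the full query, so there is no match.

No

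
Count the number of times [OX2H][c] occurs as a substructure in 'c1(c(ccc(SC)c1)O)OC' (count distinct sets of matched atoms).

1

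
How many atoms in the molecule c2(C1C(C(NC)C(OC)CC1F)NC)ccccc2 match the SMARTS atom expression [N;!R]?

2

The query [N;!R] means: aliphatic nitrogen not in a ring.
Check the 19 heavy atoms by environment: 6× C (in 6-ring) → no; 1× O (acyclic) → no; 3× C (acyclic) → no; 2× N (acyclic) → match; 6× c (aromatic, in 6-ring) → no; 1× F (acyclic) → no.
That gives 2 matching atoms.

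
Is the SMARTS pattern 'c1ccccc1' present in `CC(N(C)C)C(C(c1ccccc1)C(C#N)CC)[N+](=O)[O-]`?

Yes

The pattern c1ccccc1 describes six aromatic carbons in a ring — a benzene ring.
The molecule carries a phenyl ring, whose atoms satisfy every constraint of the query, so the pattern matches.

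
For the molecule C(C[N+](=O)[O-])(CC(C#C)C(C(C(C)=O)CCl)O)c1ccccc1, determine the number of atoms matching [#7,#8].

The query [#7,#8] means: nitrogen or oxygen (comma = OR).
Check the 23 heavy atoms by environment: 11× C → no; 3× O → match; 1× Cl → no; 6× c (aromatic) → no; 1× N (charge +1) → match; 1× O (charge -1) → match.
Summing the matching environments: 3 + 1 + 1 = 5 matching atoms.

5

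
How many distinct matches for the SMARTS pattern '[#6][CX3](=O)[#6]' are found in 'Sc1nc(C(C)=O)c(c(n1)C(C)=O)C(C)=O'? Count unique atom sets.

3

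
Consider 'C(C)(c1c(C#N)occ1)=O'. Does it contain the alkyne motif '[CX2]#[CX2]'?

The pattern [CX2]#[CX2] describes a carbon-carbon triple bond — an alkyne.
The closest candidate here is a nitrile (-C#N), but the triple bond is C#N, not C#C. No other fragment satisfies the full query, so there is no match.

No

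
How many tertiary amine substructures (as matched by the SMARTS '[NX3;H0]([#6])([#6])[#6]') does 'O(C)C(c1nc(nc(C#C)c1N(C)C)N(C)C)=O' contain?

[NX3;H0]([#6])([#6])[#6] is the SMARTS for a tertiary amine: a trivalent nitrogen with no H, bonded to three carbons.
The molecule carries 2 separate instances of a dimethylamino group (-N(CH3)2) meeting every constraint; each maps to a distinct set of atoms, giving 2 matches.

2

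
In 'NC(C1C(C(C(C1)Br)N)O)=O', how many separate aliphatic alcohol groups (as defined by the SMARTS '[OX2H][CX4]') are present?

1

[OX2H][CX4] is the SMARTS for an aliphatic alcohol: a hydroxyl oxygen bound to an sp3 (X4) carbon.
Exactly one fragment in the molecule meets all constraints, giving 1 match.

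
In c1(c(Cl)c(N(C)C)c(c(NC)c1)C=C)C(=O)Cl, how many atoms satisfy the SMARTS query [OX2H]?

The query [OX2H] means: aliphatic oxygen with two connections, one of which is H — an -OH oxygen.
Check the 17 heavy atoms by environment: 5× c (aromatic, H0, X3) → no; 1× c (aromatic, H1, X3) → no; 1× C (H1, X3) → no; 1× C (H2, X3) → no; 1× N (H0, X3) → no; 3× C (H3, X4) → no; 2× Cl (H0, X1) → no; 1× N (H1, X3) → no; 1× C (H0, X3) → no; 1× O (H0, X1) → no.
No environment satisfies the query, so 0 matching atoms.

0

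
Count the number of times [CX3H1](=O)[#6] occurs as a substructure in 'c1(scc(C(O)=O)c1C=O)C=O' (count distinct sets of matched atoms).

2

[CX3H1](=O)[#6] is the SMARTS for an aldehyde: an sp2 carbon with one H, double-bonded to O and single-bonded to carbon.
The molecule carries 2 separate instances of an aldehyde (-CHO) meeting every constraint; each maps to a distinct set of atoms, giving 2 matches.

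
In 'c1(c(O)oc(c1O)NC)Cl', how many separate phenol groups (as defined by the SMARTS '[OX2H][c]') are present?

[OX2H][c] is the SMARTS for a phenol: a hydroxyl oxygen attached to an aromatic carbon.
The molecule carries 2 separate instances of a hydroxyl group (-OH) meeting every constraint; each maps to a distinct set of atoms, giving 2 matches.

2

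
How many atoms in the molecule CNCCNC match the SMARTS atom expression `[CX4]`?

The query [CX4] means: C with X4: aliphatic carbon with exactly 4 total connections (bonds + H).
Check the 6 heavy atoms by environment: 4× C (X4) → match; 2× N (X3) → no.
That gives 4 matching atoms.

4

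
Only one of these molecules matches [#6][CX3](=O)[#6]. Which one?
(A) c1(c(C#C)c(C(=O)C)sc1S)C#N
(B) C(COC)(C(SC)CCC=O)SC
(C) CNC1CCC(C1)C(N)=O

A

[#6][CX3](=O)[#6] describes a carbonyl carbon (no H) flanked by two carbons (a ketone).
(A) contains an acetyl/ketone group (-C(=O)CH3), which satisfies every atom and bond constraint.
(B) has an aldehyde (-CHO) but the carbonyl carbon has H1, so it is not flanked by two carbons.
(C) has a primary amide (-C(=O)NH2) but one neighbour of the carbonyl carbon is N, not C.
So the answer is (A).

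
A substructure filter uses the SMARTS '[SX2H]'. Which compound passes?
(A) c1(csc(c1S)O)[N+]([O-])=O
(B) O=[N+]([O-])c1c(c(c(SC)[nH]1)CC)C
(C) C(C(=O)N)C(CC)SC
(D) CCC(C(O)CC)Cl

A

[SX2H] describes an aliphatic sulfur with two connections, one being H (a thiol).
(A) contains a thiol (-SH), which satisfies every atom and bond constraint.
(B) has a methylthio ether (-SCH3) but the sulfur has H0 (bonded to two carbons), not H1.
(C) has a methylthio ether (-SCH3) but the sulfur has H0 (bonded to two carbons), not H1.
(D) has a hydroxyl group (-OH) but it is an -OH, not an -SH.
So the answer is (A).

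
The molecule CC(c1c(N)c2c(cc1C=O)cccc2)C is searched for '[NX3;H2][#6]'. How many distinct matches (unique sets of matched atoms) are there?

1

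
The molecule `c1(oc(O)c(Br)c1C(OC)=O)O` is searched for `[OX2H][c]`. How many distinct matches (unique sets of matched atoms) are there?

2

[OX2H][c] is the SMARTS for a phenol: a hydroxyl oxygen attached to an aromatic carbon.
The molecule carries 2 separate instances of a hydroxyl group (-OH) meeting every constraint; each maps to a distinct set of atoms, giving 2 matches.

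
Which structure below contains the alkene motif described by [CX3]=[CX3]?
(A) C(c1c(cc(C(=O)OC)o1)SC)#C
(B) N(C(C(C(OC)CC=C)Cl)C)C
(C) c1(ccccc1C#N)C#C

[CX3]=[CX3] describes a non-aromatic C=C double bond between two sp2 carbons (an alkene).
(A) has an ethynyl group (-C#CH) but the C-C bond is a triple bond, not a double bond.
(B) contains a vinyl group (-CH=CH2), which satisfies every atom and bond constraint.
(C) has an ethynyl group (-C#CH) but the C-C bond is a triple bond, not a double bond.
So the answer is (B).

B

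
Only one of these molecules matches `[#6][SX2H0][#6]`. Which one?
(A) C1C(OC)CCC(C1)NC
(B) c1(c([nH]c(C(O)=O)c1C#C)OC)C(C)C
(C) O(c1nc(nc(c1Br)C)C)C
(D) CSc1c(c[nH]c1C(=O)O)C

[#6][SX2H0][#6] describes an aliphatic sulfur bridging two carbons with no H on the sulfur (a thioether).
(A) has a methoxy ether (-OCH3) but the bridging atom is O, not S.
(B) has a methoxy ether (-OCH3) but the bridging atom is O, not S.
(C) has a methoxy ether (-OCH3) but the bridging atom is O, not S.
(D) contains a methylthio ether (-SCH3), which satisfies every atom and bond constraint.
So the answer is (D).

D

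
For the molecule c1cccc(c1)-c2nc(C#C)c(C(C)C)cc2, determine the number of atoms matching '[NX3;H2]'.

The query [NX3;H2] means: aliphatic N with 3 total connections, two of them H — an -NH2 nitrogen (amine or amide).
Check the 17 heavy atoms by environment: 1× n (aromatic, H0, X2) → no; 4× c (aromatic, H0, X3) → no; 7× c (aromatic, H1, X3) → no; 1× C (H0, X2) → no; 1× C (H1, X2) → no; 1× C (H1, X4) → no; 2× C (H3, X4) → no.
No environment satisfies the query, so 0 matching atoms.

0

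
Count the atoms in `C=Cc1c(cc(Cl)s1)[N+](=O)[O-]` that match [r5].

5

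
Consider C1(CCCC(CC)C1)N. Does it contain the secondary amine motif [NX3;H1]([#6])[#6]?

The pattern [NX3;H1]([#6])[#6] describes a trivalent nitrogen with one H, bonded to two carbons — a secondary amine.
The closest candidate here is a primary amino group (-NH2), but the nitrogen has H2 and only one carbon neighbour. No other fragment satisfies the full query, so there is no match.

No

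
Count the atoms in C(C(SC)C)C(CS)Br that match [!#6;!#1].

3

The query [!#6;!#1] means: not carbon and not hydrogen — any heteroatom.
Check the 9 heavy atoms by environment: 6× C → no; 2× S → match; 1× Br → match.
Summing the matching environments: 2 + 1 = 3 matching atoms.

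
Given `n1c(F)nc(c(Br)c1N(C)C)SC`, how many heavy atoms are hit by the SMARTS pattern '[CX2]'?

The query [CX2] means: C with X2: aliphatic carbon with exactly 2 total connections.
Check the 13 heavy atoms by environment: 2× n (aromatic, X2) → no; 4× c (aromatic, X3) → no; 1× S (X2) → no; 3× C (X4) → no; 1× N (X3) → no; 1× Br (X1) → no; 1× F (X1) → no.
No environment satisfies the query, so 0 matching atoms.

0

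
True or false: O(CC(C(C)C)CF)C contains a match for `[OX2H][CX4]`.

The pattern [OX2H][CX4] describes a hydroxyl oxygen bound to an sp3 (X4) carbon — an aliphatic alcohol.
The closest candidate here is a methoxy ether (-OCH3), but the oxygen has H0 (ether), not H1. No other fragment satisfies the full query, so there is no match.

False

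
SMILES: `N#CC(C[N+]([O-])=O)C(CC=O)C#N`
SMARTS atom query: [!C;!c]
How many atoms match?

6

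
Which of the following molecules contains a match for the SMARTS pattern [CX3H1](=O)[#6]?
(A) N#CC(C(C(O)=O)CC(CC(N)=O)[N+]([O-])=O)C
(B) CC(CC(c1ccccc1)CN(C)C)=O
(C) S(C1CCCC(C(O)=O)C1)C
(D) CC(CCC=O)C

D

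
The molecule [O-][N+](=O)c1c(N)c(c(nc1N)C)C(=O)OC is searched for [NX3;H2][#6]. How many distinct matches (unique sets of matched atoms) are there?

2

[NX3;H2][#6] is the SMARTS for a primary amine: a trivalent nitrogen with two H attached to carbon.
The molecule carries 2 separate instances of a primary amino group (-NH2) meeting every constraint; each maps to a distinct set of atoms, giving 2 matches.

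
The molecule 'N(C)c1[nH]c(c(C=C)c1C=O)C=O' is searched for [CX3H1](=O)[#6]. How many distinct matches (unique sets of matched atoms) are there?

[CX3H1](=O)[#6] is the SMARTS for an aldehyde: an sp2 carbon with one H, double-bonded to O and single-bonded to carbon.
The molecule carries 2 separate instances of an aldehyde (-CHO) meeting every constraint; each maps to a distinct set of atoms, giving 2 matches.

2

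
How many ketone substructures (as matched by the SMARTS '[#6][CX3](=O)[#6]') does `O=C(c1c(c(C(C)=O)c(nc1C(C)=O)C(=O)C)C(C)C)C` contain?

4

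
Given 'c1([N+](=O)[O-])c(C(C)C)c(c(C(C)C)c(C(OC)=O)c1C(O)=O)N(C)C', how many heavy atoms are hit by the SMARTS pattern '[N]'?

2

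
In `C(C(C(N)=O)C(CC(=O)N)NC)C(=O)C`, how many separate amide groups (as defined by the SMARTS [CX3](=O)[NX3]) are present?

2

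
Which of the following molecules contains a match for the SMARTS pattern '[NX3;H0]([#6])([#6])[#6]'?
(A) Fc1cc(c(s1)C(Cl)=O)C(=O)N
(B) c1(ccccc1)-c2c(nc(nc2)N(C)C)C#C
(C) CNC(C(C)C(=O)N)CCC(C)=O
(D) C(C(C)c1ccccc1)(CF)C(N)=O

B

[NX3;H0]([#6])([#6])[#6] describes a trivalent nitrogen with no H, bonded to three carbons (a tertiary amine).
(A) has a primary amide (-C(=O)NH2) but the amide nitrogen has H2 and only one carbon neighbour.
(B) contains a dimethylamino group (-N(CH3)2), which satisfies every atom and bond constraint.
(C) has a primary amide (-C(=O)NH2) but the amide nitrogen has H2 and only one carbon neighbour.
(D) has a primary amide (-C(=O)NH2) but the amide nitrogen has H2 and only one carbon neighbour.
So the answer is (B).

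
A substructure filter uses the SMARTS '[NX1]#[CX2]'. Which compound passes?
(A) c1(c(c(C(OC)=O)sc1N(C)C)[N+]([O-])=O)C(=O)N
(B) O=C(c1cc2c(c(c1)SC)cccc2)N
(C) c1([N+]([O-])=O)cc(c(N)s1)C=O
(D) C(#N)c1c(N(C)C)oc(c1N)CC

D

[NX1]#[CX2] describes a nitrogen triple-bonded to a two-connected carbon (a nitrile).
(A) has a primary amide (-C(=O)NH2) but the nitrogen is NX3, not NX1.
(B) has a primary amide (-C(=O)NH2) but the nitrogen is NX3, not NX1.
(C) has a nitro group (-[N+](=O)[O-]) but there is no C#N triple bond.
(D) contains a nitrile (-C#N), which satisfies every atom and bond constraint.
So the answer is (D).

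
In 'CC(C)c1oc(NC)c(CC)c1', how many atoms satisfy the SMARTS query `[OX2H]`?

0

Check the 12 heavy atoms by environment: 1× o (aromatic, H0, X2) → no; 3× c (aromatic, H0, X3) → no; 1× c (aromatic, H1, X3) → no; 1× C (H1, X4) → no; 4× C (H3, X4) → no; 1× C (H2, X4) → no; 1× N (H1, X3) → no.
No environment satisfies the query, so 0 matching atoms.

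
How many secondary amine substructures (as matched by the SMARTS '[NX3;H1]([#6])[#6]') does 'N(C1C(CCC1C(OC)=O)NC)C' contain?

2

[NX3;H1]([#6])[#6] is the SMARTS for a secondary amine: a trivalent nitrogen with one H, bonded to two carbons.
The molecule carries 2 separate instances of an N-methylamino group (-NHCH3) meeting every constraint; each maps to a distinct set of atoms, giving 2 matches.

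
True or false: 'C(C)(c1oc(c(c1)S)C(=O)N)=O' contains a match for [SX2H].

True

The pattern [SX2H] describes an aliphatic sulfur with two connections, one being H — a thiol.
The molecule carries a thiol (-SH), whose atoms satisfy every constraint of the query, so the pattern matches.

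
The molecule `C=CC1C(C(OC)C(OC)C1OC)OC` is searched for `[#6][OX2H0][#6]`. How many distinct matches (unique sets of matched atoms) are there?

4

[#6][OX2H0][#6] is the SMARTS for an ether: an aliphatic oxygen bridging two carbons with no H on the oxygen.
The molecule carries 4 separate instances of a methoxy ether (-OCH3) meeting every constraint; each maps to a distinct set of atoms, giving 4 matches.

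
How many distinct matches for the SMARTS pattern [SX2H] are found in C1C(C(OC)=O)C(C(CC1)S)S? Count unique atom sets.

2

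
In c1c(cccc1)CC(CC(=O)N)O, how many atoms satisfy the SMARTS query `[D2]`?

7

The query [D2] means: atom with exactly two heavy-atom neighbours.
Check the 13 heavy atoms by environment: 2× C (D2) → match; 2× C (D3) → no; 2× O (D1) → no; 1× c (aromatic, D3) → no; 5× c (aromatic, D2) → match; 1× N (D1) → no.
Summing the matching environments: 2 + 5 = 7 matching atoms.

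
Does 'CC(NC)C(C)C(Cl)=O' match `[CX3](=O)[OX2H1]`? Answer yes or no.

No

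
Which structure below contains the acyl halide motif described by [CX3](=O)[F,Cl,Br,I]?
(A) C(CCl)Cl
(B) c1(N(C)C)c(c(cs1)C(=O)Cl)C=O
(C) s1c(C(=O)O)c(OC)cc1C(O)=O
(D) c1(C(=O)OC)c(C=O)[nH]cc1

B

[CX3](=O)[F,Cl,Br,I] describes a carbonyl carbon bonded to a halogen (an acyl halide).
(A) has a chloro substituent but the Cl is not on a carbonyl carbon.
(B) contains an acyl chloride (-C(=O)Cl), which satisfies every atom and bond constraint.
(C) has a carboxylic acid group (-C(=O)OH) but the carbonyl is bonded to -OH, not to a halogen.
(D) has a methyl-ester group (-C(=O)OCH3) but the carbonyl is bonded to -O-C, not to a halogen.
So the answer is (B).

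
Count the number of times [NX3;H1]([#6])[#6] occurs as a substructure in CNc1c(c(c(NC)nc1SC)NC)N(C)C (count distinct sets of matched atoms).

[NX3;H1]([#6])[#6] is the SMARTS for a secondary amine: a trivalent nitrogen with one H, bonded to two carbons.
The molecule carries 3 separate instances of an N-methylamino group (-NHCH3) meeting every constraint; each maps to a distinct set of atoms, giving 3 matches.

3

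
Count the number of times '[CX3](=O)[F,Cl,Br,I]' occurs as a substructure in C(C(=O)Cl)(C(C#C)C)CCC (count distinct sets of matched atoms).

1

[CX3](=O)[F,Cl,Br,I] is the SMARTS for an acyl halide: a carbonyl carbon bonded to a halogen.
Exactly one fragment in the molecule meets all constraints, giving 1 match.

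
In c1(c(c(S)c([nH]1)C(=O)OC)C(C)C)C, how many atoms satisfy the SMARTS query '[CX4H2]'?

Check the 14 heavy atoms by environment: 1× n (aromatic, H1, X3) → no; 4× c (aromatic, H0, X3) → no; 1× C (H1, X4) → no; 4× C (H3, X4) → no; 1× C (H0, X3) → no; 1× O (H0, X1) → no; 1× O (H0, X2) → no; 1× S (H1, X2) → no.
No environment satisfies the query, so 0 matching atoms.

0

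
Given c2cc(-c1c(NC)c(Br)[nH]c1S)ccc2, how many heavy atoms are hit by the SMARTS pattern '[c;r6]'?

6

The query [c;r6] means: aromatic carbon that belongs to a six-membered ring.
Check the 15 heavy atoms by environment: 1× n (aromatic, in 5-ring) → no; 4× c (aromatic, in 5-ring) → no; 6× c (aromatic, in 6-ring) → match; 1× Br (acyclic) → no; 1× S (acyclic) → no; 1× N (acyclic) → no; 1× C (acyclic) → no.
That gives 6 matching atoms.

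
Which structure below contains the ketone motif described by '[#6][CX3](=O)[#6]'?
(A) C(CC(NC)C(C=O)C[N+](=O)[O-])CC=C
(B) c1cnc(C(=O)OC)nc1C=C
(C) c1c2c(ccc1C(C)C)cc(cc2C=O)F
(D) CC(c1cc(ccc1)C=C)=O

D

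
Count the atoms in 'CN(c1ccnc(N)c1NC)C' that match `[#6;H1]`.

2

Check the 12 heavy atoms by environment: 1× n (aromatic, H0) → no; 2× c (aromatic, H1) → match; 3× c (aromatic, H0) → no; 1× N (H1) → no; 3× C (H3) → no; 1× N (H0) → no; 1× N (H2) → no.
That gives 2 matching atoms.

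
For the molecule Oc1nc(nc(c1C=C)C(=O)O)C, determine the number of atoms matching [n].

The query [n] means: lowercase n matches aromatic nitrogen only.
Check the 13 heavy atoms by environment: 2× n (aromatic) → match; 4× c (aromatic) → no; 4× C → no; 3× O → no.
That gives 2 matching atoms.

2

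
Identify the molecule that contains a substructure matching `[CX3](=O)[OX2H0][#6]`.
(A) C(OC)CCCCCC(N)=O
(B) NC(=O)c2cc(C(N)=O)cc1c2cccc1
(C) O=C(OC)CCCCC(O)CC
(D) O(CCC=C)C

[CX3](=O)[OX2H0][#6] describes a carbonyl carbon bonded to an oxygen that is itself bonded to carbon (no H on that O) (an ester).
(A) has a primary amide (-C(=O)NH2) but the carbonyl is bonded to N, not to an O-C linkage.
(B) has a primary amide (-C(=O)NH2) but the carbonyl is bonded to N, not to an O-C linkage.
(C) contains a methyl-ester group (-C(=O)OCH3), which satisfies every atom and bond constraint.
(D) has a methoxy ether (-OCH3) but the ether oxygen is not adjacent to a C=O carbon.
So the answer is (C).

C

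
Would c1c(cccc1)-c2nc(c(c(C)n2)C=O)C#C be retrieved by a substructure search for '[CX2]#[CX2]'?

Yes

The pattern [CX2]#[CX2] describes a carbon-carbon triple bond — an alkyne.
The molecule carries an ethynyl group (-C#CH), whose atoms satisfy every constraint of the query, so the pattern matches.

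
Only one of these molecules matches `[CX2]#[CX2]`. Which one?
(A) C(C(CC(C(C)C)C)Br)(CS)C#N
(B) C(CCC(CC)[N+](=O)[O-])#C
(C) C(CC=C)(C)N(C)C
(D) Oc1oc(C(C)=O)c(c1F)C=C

B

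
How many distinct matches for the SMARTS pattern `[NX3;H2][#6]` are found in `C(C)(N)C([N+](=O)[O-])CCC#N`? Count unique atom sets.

[NX3;H2][#6] is the SMARTS for a primary amine: a trivalent nitrogen with two H attached to carbon.
Exactly one fragment in the molecule meets all constraints, giving 1 match.

1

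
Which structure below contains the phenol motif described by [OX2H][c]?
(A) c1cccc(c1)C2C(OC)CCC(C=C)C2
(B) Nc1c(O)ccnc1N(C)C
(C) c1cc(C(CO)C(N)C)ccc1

B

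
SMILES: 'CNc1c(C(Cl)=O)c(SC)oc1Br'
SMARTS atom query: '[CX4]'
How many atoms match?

2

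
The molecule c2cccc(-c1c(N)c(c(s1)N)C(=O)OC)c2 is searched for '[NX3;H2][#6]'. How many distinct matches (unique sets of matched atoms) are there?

[NX3;H2][#6] is the SMARTS for a primary amine: a trivalent nitrogen with two H attached to carbon.
The molecule carries 2 separate instances of a primary amino group (-NH2) meeting every constraint; each maps to a distinct set of atoms, giving 2 matches.

2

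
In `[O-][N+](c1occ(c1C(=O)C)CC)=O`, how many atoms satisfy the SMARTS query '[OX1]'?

3

Check the 13 heavy atoms by environment: 1× o (aromatic, X2) → no; 4× c (aromatic, X3) → no; 1× N (charge +1, X3) → no; 1× O (charge -1, X1) → match; 2× O (X1) → match; 3× C (X4) → no; 1× C (X3) → no.
Summing the matching environments: 1 + 2 = 3 matching atoms.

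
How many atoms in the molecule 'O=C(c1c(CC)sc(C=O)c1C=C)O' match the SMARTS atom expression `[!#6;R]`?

1

The query [!#6;R] means: non-carbon atom that is part of a ring.
Check the 14 heavy atoms by environment: 1× s (aromatic, in 5-ring) → match; 4× c (aromatic, in 5-ring) → no; 6× C (acyclic) → no; 3× O (acyclic) → no.
That gives 1 matching atom.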